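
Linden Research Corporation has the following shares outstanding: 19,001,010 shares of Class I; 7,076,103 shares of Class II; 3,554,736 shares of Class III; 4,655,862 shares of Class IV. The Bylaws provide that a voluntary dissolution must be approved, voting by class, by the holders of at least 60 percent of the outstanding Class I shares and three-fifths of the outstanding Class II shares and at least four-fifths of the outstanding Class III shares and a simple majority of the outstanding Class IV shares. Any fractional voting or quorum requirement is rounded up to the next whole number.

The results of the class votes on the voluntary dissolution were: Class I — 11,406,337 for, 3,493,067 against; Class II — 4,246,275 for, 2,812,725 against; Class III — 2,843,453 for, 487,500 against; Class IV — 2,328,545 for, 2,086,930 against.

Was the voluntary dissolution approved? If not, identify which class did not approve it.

Class I: 3/5 of 19001010 = 11400606; 11,400,606 required, 11,406,337 in favor — approved.
Class II: 3/5 of 7076103 = 4245661.80, rounded up to 4245662; 4,245,662 required, 4,246,275 in favor — approved.
Class III: 4/5 of 3554736 = 2843788.80, rounded up to 2843789; 2,843,789 required, 2,843,453 in favor — not approved.
Class IV: a majority of 4655862 is 2327932; 2,327,932 required, 2,328,545 in favor — approved.

Not approved — the Class III shares did not give the required vote.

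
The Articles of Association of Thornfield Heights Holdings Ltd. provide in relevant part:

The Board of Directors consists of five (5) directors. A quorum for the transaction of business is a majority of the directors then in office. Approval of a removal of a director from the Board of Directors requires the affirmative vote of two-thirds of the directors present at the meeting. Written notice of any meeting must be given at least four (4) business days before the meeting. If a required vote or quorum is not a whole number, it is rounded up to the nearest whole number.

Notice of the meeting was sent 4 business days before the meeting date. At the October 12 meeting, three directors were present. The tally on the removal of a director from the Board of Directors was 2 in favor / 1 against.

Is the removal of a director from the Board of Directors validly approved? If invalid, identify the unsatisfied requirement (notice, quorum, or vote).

Valid — all requirements satisfied.

Notice: 4 business days given; 4 required (4 ≥ 4). Satisfied.
Quorum: 3 present; quorum is 3. Satisfied.
Vote: the removal of a director from the Board of Directors requires two-thirds of the directors present (3). 2/3 of 3 = 2, so 2 affirmative votes are needed; 2 voted in favor. Satisfied.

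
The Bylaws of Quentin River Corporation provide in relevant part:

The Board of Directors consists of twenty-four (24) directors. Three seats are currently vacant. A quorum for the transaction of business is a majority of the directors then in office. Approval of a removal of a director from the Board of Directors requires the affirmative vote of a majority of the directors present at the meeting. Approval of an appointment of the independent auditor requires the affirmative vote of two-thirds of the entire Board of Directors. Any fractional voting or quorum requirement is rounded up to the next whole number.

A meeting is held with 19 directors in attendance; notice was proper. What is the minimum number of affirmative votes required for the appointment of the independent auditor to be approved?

16

The appointment of the independent auditor requires two-thirds of the entire Board of Directors (24).
2/3 of 24 = 16.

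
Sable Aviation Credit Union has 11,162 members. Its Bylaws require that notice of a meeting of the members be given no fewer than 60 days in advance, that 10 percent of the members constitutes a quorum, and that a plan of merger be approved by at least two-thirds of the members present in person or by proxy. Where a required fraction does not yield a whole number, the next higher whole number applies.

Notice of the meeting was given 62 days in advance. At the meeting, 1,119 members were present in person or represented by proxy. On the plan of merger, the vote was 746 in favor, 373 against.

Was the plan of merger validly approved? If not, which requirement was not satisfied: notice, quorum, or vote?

Notice: 62 days given; 60 required. Satisfied.
Quorum: 10% of 11,162 = 1,116.20, rounded up to 1,117; 1,119 present. Satisfied.
Vote: requires two-thirds of those present (1,119); 2/3 of 1119 = 746, so 746 needed; 746 in favor. Satisfied.

Valid — all requirements satisfied.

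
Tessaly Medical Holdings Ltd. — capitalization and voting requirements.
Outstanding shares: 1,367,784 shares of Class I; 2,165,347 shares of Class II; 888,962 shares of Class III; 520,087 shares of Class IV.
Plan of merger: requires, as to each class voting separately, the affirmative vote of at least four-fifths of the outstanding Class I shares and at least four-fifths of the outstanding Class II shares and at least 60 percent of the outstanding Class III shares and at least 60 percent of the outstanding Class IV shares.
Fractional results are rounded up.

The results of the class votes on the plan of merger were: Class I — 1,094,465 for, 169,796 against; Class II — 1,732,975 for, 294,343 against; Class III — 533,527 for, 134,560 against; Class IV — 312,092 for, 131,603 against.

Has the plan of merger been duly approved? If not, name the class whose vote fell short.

Class I: 4/5 of 1367784 = 1094227.20, rounded up to 1094228; 1,094,228 required, 1,094,465 in favor — approved.
Class II: 4/5 of 2165347 = 1732277.60, rounded up to 1732278; 1,732,278 required, 1,732,975 in favor — approved.
Class III: 3/5 of 888962 = 533377.20, rounded up to 533378; 533,378 required, 533,527 in favor — approved.
Class IV: 3/5 of 520087 = 312052.20, rounded up to 312053; 312,053 required, 312,092 in favor — approved.

Approved — every class gave the required vote.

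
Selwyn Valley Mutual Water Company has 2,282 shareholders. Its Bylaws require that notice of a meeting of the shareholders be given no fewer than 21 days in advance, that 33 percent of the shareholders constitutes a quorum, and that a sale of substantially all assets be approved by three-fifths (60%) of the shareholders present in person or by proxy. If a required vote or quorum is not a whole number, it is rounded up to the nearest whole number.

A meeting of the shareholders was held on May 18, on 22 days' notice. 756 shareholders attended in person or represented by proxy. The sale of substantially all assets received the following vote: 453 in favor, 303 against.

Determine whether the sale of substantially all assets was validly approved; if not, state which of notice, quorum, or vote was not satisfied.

Invalid — vote requirement not satisfied.

Notice: 22 days given; 21 required. Satisfied.
Quorum: 33% of 2,282 = 753.06, rounded up to 754; 756 present. Satisfied.
Vote: requires three-fifths of those present (756); 3/5 of 756 = 453.60, rounded up to 454, so 454 needed; 453 in favor. Not satisfied.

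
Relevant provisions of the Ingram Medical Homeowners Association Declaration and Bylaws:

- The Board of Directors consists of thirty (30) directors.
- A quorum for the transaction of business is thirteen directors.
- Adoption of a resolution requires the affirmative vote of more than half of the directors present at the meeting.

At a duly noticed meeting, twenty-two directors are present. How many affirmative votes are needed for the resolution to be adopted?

The resolution requires a majority of the directors present (22).
A majority of 22 is 12.

12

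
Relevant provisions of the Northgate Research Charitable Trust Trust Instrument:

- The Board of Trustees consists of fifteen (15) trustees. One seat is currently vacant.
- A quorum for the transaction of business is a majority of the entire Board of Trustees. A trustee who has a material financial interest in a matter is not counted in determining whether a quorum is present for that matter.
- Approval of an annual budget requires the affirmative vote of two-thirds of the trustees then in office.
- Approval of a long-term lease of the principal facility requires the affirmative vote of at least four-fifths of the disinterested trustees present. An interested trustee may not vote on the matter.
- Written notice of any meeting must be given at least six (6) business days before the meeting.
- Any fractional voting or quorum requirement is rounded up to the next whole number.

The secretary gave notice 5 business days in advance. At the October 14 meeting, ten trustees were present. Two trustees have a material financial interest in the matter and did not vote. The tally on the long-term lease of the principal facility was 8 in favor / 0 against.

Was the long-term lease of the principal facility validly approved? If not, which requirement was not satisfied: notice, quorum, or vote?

Notice: 5 business days given; 6 required (5 < 6). Not satisfied.
Quorum: 10 present, but the 2 interested trustees do not count, leaving 8. Quorum is 8. Satisfied.
Vote: the long-term lease of the principal facility requires four-fifths of the disinterested trustees present (10 − 2 = 8). 4/5 of 8 = 6.40, rounded up to 7, so 7 affirmative votes are needed; 8 voted in favor. Satisfied.

Invalid — notice requirement not satisfied.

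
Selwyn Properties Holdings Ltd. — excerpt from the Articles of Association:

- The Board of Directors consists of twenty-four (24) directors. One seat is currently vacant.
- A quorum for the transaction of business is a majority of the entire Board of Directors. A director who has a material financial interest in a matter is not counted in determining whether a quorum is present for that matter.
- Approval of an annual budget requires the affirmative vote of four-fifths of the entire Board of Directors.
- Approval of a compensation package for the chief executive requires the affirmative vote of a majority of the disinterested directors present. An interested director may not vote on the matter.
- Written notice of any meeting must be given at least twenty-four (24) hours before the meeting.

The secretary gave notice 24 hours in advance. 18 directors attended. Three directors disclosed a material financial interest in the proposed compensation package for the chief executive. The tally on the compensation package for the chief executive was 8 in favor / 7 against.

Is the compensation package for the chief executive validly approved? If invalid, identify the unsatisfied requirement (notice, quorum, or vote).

Valid — all requirements satisfied.

Notice: 24 hours given; 24 required (24 ≥ 24). Satisfied.
Quorum: 18 present, but the 3 interested directors do not count, leaving 15. Quorum is 13. Satisfied.
Vote: the compensation package for the chief executive requires a majority of the disinterested directors present (18 − 3 = 15). A majority of 15 is 8, so 8 affirmative votes are needed; 8 voted in favor. Satisfied.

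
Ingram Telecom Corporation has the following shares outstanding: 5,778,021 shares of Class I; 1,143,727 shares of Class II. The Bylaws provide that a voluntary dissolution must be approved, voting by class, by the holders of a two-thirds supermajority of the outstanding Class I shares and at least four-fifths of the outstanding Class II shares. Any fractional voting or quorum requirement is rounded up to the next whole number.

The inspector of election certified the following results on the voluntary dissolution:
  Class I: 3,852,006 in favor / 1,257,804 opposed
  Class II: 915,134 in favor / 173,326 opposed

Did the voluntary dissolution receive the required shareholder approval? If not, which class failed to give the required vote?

Not approved — the Class I shares did not give the required vote.

Class I: 2/3 of 5778021 = 3852014; 3,852,014 required, 3,852,006 in favor — not approved.
Class II: 4/5 of 1143727 = 914981.60, rounded up to 914982; 914,982 required, 915,134 in favor — approved.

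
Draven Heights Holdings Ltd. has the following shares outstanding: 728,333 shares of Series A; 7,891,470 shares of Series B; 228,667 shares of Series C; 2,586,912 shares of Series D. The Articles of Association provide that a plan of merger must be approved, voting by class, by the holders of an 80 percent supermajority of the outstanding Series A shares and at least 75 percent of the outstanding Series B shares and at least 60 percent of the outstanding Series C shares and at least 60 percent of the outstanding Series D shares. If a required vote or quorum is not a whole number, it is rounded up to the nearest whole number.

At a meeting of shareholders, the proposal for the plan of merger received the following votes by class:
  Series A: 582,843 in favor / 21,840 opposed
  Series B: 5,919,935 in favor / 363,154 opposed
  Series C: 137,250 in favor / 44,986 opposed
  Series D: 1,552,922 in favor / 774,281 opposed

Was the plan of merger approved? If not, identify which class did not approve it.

Series A: 4/5 of 728333 = 582666.40, rounded up to 582667; 582,667 required, 582,843 in favor — approved.
Series B: 3/4 of 7891470 = 5918602.50, rounded up to 5918603; 5,918,603 required, 5,919,935 in favor — approved.
Series C: 3/5 of 228667 = 137200.20, rounded up to 137201; 137,201 required, 137,250 in favor — approved.
Series D: 3/5 of 2586912 = 1552147.20, rounded up to 1552148; 1,552,148 required, 1,552,922 in favor — approved.

Approved — every class gave the required vote.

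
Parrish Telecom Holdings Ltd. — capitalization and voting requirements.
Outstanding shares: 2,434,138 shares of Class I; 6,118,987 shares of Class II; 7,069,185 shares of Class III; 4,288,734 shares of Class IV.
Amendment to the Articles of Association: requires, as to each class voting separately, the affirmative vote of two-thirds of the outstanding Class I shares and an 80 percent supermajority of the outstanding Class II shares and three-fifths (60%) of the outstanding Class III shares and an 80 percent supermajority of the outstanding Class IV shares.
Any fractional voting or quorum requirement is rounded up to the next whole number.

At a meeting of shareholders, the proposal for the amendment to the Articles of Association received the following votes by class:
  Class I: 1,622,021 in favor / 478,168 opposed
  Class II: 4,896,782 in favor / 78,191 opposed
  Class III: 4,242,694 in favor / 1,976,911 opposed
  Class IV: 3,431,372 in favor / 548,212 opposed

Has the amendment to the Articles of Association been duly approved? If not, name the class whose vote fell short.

Class I: 2/3 of 2434138 = 1622758.67, rounded up to 1622759; 1,622,759 required, 1,622,021 in favor — not approved.
Class II: 4/5 of 6118987 = 4895189.60, rounded up to 4895190; 4,895,190 required, 4,896,782 in favor — approved.
Class III: 3/5 of 7069185 = 4241511; 4,241,511 required, 4,242,694 in favor — approved.
Class IV: 4/5 of 4288734 = 3430987.20, rounded up to 3430988; 3,430,988 required, 3,431,372 in favor — approved.

Not approved — the Class I shares did not give the required vote.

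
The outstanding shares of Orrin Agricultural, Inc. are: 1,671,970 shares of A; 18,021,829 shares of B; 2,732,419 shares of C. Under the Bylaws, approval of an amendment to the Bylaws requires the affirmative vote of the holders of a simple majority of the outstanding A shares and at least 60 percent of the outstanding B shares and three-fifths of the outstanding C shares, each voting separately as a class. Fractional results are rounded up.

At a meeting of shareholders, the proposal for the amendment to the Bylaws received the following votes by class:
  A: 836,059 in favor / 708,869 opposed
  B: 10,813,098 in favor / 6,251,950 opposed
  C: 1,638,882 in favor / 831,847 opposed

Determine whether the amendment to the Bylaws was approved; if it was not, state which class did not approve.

A: a majority of 1671970 is 835986; 835,986 required, 836,059 in favor — approved.
B: 3/5 of 18021829 = 10813097.40, rounded up to 10813098; 10,813,098 required, 10,813,098 in favor — approved.
C: 3/5 of 2732419 = 1639451.40, rounded up to 1639452; 1,639,452 required, 1,638,882 in favor — not approved.

Not approved — the C shares did not give the required vote.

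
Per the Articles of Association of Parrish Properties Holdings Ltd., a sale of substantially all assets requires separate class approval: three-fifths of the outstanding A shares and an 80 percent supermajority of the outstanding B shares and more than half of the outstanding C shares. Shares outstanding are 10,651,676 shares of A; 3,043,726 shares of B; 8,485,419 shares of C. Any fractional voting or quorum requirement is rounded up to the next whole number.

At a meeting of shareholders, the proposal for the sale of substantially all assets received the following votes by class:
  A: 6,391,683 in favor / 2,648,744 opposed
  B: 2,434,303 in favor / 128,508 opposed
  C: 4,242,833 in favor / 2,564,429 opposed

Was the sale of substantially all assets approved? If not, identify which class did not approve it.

Not approved — the B shares did not give the required vote.

A: 3/5 of 10651676 = 6391005.60, rounded up to 6391006; 6,391,006 required, 6,391,683 in favor — approved.
B: 4/5 of 3043726 = 2434980.80, rounded up to 2434981; 2,434,981 required, 2,434,303 in favor — not approved.
C: a majority of 8485419 is 4242710; 4,242,710 required, 4,242,833 in favor — approved.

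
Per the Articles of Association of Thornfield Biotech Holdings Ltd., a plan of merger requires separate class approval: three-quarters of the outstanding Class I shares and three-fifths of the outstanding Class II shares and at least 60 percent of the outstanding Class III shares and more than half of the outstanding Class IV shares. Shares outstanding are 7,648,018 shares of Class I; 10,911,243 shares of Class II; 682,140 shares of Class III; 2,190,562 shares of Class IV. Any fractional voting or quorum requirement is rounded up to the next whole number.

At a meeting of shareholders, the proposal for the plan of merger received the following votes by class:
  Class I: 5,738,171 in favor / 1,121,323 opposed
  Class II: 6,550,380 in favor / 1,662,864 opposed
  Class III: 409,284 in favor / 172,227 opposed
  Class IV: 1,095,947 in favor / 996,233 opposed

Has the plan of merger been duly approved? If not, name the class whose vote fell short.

Approved — every class gave the required vote.

Class I: 3/4 of 7648018 = 5736013.50, rounded up to 5736014; 5,736,014 required, 5,738,171 in favor — approved.
Class II: 3/5 of 10911243 = 6546745.80, rounded up to 6546746; 6,546,746 required, 6,550,380 in favor — approved.
Class III: 3/5 of 682140 = 409284; 409,284 required, 409,284 in favor — approved.
Class IV: a majority of 2190562 is 1095282; 1,095,282 required, 1,095,947 in favor — approved.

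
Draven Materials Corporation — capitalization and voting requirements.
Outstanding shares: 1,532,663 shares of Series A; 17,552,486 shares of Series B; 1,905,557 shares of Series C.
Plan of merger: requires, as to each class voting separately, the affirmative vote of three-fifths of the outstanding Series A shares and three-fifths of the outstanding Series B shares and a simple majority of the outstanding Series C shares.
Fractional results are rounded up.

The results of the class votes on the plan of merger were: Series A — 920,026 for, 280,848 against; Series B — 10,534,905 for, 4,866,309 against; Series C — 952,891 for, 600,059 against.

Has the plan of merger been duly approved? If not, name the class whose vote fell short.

Approved — every class gave the required vote.

Series A: 3/5 of 1532663 = 919597.80, rounded up to 919598; 919,598 required, 920,026 in favor — approved.
Series B: 3/5 of 17552486 = 10531491.60, rounded up to 10531492; 10,531,492 required, 10,534,905 in favor — approved.
Series C: a majority of 1905557 is 952779; 952,779 required, 952,891 in favor — approved.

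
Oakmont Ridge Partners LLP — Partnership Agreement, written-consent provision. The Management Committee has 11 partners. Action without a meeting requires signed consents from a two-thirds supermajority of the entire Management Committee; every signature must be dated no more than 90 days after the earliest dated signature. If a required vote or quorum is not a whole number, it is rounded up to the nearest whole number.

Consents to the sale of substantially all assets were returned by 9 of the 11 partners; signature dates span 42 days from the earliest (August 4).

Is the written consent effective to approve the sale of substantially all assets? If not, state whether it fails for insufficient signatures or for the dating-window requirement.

Signatures required: a two-thirds supermajority of 11 — 2/3 of 11 = 7.33, rounded up to 8, so 8 needed; 9 signed. Sufficient.
Dating window: the latest signature is 42 days after the earliest; the limit is 90 days. Within the window.

Effective — both the signature and dating-window requirements are satisfied.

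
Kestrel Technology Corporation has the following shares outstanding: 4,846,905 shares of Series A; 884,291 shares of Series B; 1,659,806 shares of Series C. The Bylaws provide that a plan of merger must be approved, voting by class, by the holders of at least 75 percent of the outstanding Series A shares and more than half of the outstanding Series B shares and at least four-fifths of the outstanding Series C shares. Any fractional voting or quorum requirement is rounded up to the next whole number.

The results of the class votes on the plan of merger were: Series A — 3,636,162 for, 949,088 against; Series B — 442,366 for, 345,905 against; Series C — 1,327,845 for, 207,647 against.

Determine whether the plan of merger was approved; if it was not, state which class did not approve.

Series A: 3/4 of 4846905 = 3635178.75, rounded up to 3635179; 3,635,179 required, 3,636,162 in favor — approved.
Series B: a majority of 884291 is 442146; 442,146 required, 442,366 in favor — approved.
Series C: 4/5 of 1659806 = 1327844.80, rounded up to 1327845; 1,327,845 required, 1,327,845 in favor — approved.

Approved — every class gave the required vote.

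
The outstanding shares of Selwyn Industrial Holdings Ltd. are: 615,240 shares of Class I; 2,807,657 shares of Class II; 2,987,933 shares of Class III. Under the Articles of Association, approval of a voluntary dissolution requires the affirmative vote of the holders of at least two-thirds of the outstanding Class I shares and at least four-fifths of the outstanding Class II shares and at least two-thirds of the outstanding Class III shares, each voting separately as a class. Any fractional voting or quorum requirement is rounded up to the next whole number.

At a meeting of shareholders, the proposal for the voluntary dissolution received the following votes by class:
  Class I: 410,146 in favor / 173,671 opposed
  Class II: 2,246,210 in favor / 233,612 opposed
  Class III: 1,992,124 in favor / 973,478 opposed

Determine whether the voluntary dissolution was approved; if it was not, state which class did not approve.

Class I: 2/3 of 615240 = 410160; 410,160 required, 410,146 in favor — not approved.
Class II: 4/5 of 2807657 = 2246125.60, rounded up to 2246126; 2,246,126 required, 2,246,210 in favor — approved.
Class III: 2/3 of 2987933 = 1991955.33, rounded up to 1991956; 1,991,956 required, 1,992,124 in favor — approved.

Not approved — the Class I shares did not give the required vote.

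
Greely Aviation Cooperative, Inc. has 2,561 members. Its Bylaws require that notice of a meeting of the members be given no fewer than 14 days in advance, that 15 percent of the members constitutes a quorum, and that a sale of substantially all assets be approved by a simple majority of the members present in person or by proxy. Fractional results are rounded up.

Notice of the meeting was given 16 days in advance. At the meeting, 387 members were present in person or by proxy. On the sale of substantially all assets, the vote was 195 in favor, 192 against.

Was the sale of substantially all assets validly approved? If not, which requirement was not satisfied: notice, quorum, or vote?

Valid — all requirements satisfied.

Notice: 16 days given; 14 required. Satisfied.
Quorum: 15% of 2,561 = 384.15, rounded up to 385; 387 present. Satisfied.
Vote: requires a majority of those present (387); a majority of 387 is 194, so 194 needed; 195 in favor. Satisfied.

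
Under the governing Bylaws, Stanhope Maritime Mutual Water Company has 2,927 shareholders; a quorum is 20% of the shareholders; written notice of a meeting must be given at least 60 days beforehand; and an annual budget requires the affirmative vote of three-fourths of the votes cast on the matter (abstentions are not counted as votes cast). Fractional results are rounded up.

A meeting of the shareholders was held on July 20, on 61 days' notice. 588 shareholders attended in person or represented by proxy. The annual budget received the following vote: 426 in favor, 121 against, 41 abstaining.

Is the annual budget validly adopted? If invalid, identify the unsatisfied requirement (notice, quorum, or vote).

Notice: 61 days given; 60 required. Satisfied.
Quorum: 20% of 2,927 = 585.40, rounded up to 586; 588 present. Satisfied.
Vote: requires three-fourths of the votes cast (588 − 41 abstaining = 547); 3/4 of 547 = 410.25, rounded up to 411, so 411 needed; 426 in favor. Satisfied.

Valid — all requirements satisfied.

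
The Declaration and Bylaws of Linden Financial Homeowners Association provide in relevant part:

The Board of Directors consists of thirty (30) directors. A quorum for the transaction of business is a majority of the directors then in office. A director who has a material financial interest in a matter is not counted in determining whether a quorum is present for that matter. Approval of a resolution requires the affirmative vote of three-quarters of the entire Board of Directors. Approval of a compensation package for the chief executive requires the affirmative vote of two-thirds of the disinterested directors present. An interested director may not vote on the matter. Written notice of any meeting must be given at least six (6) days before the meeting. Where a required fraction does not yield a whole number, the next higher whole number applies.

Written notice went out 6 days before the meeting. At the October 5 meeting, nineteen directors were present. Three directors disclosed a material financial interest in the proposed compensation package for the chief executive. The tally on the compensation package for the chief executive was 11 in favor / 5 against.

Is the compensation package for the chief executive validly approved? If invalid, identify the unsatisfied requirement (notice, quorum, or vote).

Notice: 6 days given; 6 required (6 ≥ 6). Satisfied.
Quorum: 19 present, but the 3 interested directors do not count, leaving 16. Quorum is 16. Satisfied.
Vote: the compensation package for the chief executive requires two-thirds of the disinterested directors present (19 − 3 = 16). 2/3 of 16 = 10.67, rounded up to 11, so 11 affirmative votes are needed; 11 voted in favor. Satisfied.

Valid — all requirements satisfied.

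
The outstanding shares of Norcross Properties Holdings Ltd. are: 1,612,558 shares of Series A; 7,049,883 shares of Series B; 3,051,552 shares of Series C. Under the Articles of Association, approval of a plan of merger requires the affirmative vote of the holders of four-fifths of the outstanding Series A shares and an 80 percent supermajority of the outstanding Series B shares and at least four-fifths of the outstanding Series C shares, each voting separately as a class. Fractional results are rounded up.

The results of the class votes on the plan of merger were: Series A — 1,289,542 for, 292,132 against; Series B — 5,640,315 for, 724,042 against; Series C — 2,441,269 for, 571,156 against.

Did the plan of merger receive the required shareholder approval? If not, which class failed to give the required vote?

Series A: 4/5 of 1612558 = 1290046.40, rounded up to 1290047; 1,290,047 required, 1,289,542 in favor — not approved.
Series B: 4/5 of 7049883 = 5639906.40, rounded up to 5639907; 5,639,907 required, 5,640,315 in favor — approved.
Series C: 4/5 of 3051552 = 2441241.60, rounded up to 2441242; 2,441,242 required, 2,441,269 in favor — approved.

Not approved — the Series A shares did not give the required vote.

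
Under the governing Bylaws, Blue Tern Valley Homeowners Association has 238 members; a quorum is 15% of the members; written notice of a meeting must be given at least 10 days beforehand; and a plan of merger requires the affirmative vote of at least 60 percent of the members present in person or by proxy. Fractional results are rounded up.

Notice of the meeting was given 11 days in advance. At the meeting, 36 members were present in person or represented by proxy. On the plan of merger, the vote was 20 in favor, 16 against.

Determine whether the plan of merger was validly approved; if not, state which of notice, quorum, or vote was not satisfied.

Invalid — vote requirement not satisfied.

Notice: 11 days given; 10 required. Satisfied.
Quorum: 15% of 238 = 35.70, rounded up to 36; 36 present. Satisfied.
Vote: requires three-fifths of those present (36); 3/5 of 36 = 21.60, rounded up to 22, so 22 needed; 20 in favor. Not satisfied.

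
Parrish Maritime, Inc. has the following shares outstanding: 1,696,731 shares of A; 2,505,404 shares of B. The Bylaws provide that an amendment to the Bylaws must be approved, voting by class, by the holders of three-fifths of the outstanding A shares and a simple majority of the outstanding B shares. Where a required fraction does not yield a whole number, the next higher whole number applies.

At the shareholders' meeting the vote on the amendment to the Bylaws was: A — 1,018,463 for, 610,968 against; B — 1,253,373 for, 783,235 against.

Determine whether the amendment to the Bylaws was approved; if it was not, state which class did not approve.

Approved — every class gave the required vote.

A: 3/5 of 1696731 = 1018038.60, rounded up to 1018039; 1,018,039 required, 1,018,463 in favor — approved.
B: a majority of 2505404 is 1252703; 1,252,703 required, 1,253,373 in favor — approved.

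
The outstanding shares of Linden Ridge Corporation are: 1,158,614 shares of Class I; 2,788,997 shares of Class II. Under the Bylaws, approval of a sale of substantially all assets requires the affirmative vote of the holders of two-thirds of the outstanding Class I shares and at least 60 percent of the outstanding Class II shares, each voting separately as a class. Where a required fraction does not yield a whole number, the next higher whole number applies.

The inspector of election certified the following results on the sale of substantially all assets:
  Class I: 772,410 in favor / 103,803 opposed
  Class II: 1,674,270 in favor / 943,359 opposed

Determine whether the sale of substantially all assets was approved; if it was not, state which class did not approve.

Class I: 2/3 of 1158614 = 772409.33, rounded up to 772410; 772,410 required, 772,410 in favor — approved.
Class II: 3/5 of 2788997 = 1673398.20, rounded up to 1673399; 1,673,399 required, 1,674,270 in favor — approved.

Approved — every class gave the required vote.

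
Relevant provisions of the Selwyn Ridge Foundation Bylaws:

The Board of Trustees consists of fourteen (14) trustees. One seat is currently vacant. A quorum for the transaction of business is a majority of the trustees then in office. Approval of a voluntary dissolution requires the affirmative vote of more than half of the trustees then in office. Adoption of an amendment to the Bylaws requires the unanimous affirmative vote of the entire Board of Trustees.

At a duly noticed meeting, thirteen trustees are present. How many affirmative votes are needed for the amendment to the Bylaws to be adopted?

14

The amendment to the Bylaws requires the unanimous vote of the entire Board of Trustees (14).
Unanimous means all 14.
(Only 13 can vote, so the amendment to the Bylaws cannot pass at this meeting, but the required vote is still 14.)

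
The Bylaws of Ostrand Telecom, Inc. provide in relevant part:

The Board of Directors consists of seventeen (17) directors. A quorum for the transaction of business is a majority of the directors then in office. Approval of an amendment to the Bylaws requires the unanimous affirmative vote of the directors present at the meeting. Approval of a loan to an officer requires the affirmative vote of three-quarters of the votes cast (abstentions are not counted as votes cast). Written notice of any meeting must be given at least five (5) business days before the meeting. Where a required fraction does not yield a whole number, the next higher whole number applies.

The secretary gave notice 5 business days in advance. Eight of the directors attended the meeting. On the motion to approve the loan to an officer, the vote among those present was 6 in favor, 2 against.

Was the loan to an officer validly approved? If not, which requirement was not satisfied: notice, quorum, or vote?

Invalid — quorum requirement not satisfied.

Notice: 5 business days given; 5 required (5 ≥ 5). Satisfied.
Quorum: 8 present; quorum is 9. Not satisfied.
Vote: the loan to an officer requires three-fourths of the votes cast (8). 3/4 of 8 = 6, so 6 affirmative votes are needed; 6 voted in favor. Satisfied. (Moot — without a quorum no business can be validly transacted.)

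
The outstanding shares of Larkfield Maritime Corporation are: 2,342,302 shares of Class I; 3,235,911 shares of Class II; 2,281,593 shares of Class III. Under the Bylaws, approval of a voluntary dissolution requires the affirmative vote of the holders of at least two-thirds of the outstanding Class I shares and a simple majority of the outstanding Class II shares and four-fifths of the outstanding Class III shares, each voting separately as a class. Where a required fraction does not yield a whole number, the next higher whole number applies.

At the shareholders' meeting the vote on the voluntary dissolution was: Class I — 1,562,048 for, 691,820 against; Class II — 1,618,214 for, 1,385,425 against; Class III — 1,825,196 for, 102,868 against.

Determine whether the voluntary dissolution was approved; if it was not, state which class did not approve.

Not approved — the Class III shares did not give the required vote.

Class I: 2/3 of 2342302 = 1561534.67, rounded up to 1561535; 1,561,535 required, 1,562,048 in favor — approved.
Class II: a majority of 3235911 is 1617956; 1,617,956 required, 1,618,214 in favor — approved.
Class III: 4/5 of 2281593 = 1825274.40, rounded up to 1825275; 1,825,275 required, 1,825,196 in favor — not approved.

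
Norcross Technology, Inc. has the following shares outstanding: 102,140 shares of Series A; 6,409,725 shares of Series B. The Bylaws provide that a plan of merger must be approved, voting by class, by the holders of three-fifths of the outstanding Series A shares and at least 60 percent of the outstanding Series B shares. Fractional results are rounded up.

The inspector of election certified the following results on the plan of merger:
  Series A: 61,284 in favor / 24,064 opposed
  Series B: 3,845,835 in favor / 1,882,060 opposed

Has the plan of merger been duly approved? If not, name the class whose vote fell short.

Series A: 3/5 of 102140 = 61284; 61,284 required, 61,284 in favor — approved.
Series B: 3/5 of 6409725 = 3845835; 3,845,835 required, 3,845,835 in favor — approved.

Approved — every class gave the required vote.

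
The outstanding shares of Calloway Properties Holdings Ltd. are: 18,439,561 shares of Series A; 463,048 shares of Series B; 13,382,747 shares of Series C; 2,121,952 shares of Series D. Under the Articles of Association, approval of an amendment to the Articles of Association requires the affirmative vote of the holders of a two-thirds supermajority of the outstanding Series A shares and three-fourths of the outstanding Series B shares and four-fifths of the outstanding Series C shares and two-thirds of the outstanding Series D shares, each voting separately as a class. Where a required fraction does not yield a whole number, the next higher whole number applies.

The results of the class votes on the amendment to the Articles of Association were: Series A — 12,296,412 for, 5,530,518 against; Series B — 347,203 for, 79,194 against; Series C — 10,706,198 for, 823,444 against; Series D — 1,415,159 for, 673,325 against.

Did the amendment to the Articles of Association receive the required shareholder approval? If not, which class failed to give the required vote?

Series A: 2/3 of 18439561 = 12293040.67, rounded up to 12293041; 12,293,041 required, 12,296,412 in favor — approved.
Series B: 3/4 of 463048 = 347286; 347,286 required, 347,203 in favor — not approved.
Series C: 4/5 of 13382747 = 10706197.60, rounded up to 10706198; 10,706,198 required, 10,706,198 in favor — approved.
Series D: 2/3 of 2121952 = 1414634.67, rounded up to 1414635; 1,414,635 required, 1,415,159 in favor — approved.

Not approved — the Series B shares did not give the required vote.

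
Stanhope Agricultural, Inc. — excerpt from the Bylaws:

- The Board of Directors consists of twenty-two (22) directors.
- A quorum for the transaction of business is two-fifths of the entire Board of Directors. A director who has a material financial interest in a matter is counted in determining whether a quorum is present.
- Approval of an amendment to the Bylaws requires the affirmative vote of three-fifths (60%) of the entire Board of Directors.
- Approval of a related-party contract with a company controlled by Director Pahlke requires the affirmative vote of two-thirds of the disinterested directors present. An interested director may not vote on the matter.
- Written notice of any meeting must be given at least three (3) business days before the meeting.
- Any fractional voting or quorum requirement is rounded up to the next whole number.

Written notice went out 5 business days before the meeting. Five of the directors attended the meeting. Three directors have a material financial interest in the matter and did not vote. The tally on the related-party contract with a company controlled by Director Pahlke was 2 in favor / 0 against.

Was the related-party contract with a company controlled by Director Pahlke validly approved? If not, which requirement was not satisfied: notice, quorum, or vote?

Invalid — quorum requirement not satisfied.

Notice: 5 business days given; 3 required (5 ≥ 3). Satisfied.
Quorum: 5 present (interested directors count toward quorum); quorum is 9. Not satisfied.
Vote: the related-party contract with a company controlled by Director Pahlke requires two-thirds of the disinterested directors present (5 − 3 = 2). 2/3 of 2 = 1.33, rounded up to 2, so 2 affirmative votes are needed; 2 voted in favor. Satisfied. (Moot — without a quorum no business can be validly transacted.)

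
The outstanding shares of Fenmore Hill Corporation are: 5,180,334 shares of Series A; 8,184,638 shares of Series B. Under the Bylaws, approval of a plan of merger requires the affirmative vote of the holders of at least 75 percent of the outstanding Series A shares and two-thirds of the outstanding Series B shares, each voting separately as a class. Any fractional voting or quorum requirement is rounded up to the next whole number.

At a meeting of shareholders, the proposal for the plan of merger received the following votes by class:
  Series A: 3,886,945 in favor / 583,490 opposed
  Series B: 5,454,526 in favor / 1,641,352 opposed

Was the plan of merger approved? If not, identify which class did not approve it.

Series A: 3/4 of 5180334 = 3885250.50, rounded up to 3885251; 3,885,251 required, 3,886,945 in favor — approved.
Series B: 2/3 of 8184638 = 5456425.33, rounded up to 5456426; 5,456,426 required, 5,454,526 in favor — not approved.

Not approved — the Series B shares did not give the required vote.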